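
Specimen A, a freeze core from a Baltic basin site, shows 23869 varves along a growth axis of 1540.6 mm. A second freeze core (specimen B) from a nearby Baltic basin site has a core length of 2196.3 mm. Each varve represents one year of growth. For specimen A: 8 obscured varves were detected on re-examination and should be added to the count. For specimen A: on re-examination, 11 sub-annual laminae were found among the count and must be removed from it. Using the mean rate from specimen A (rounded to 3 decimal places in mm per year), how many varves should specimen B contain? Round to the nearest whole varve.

Specimen A: true varve count = 23869 − 11 + 8 = 23866.
A: 1540.6 mm over 23866 years gives 1540.6 / 23866 ≈ 0.065 mm/year.
For B, 2196.3 / 0.065 = 33789.23 years ≈ 33789 varves.

33789 varves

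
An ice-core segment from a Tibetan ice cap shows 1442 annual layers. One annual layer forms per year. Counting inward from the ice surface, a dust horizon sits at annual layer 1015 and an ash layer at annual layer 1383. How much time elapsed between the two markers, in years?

1383 − 1015 = 368 annual layers lie between the two events.
That is 368 years at one annual layer per year.

368 years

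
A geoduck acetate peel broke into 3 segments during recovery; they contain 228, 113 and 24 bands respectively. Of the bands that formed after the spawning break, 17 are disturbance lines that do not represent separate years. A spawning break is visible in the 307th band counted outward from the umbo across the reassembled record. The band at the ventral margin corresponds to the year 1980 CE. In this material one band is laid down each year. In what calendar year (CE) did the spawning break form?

1939 CE

Total bands = 228 + 113 + 24 = 365.
The spawning break sits at band 307 from the umbo, so 365 − 307 = 58 bands formed after it.
Removing the 17 false bands leaves 58 − 17 = 41 true bands beyond the spawning break.
1980 − 41 = 1939 CE.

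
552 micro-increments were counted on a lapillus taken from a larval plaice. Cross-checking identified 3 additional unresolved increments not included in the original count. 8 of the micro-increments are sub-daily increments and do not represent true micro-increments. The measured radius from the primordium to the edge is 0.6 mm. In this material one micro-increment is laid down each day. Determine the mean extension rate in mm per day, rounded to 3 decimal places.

After corrections the count is 552 − 8 + 3 = 547 micro-increments.
Mean rate = 0.6 mm / 547 days ≈ 0.001 mm per day.

0.001 mm per day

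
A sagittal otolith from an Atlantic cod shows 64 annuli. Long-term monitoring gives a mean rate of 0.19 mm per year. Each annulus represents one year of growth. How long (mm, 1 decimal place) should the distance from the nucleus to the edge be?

64 years of growth are recorded.
64 years at 0.19 mm/year gives 0.19 × 64 = 12.2 mm.

12.2 mm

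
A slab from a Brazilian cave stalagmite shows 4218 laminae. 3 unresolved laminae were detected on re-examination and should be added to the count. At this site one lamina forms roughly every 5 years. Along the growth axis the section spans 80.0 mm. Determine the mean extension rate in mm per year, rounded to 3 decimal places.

0.004 mm per year

True lamina count = 4218 + 3 = 4221.
Multiplying by 5 years per lamina: 4221 × 5 = 21105 years.
80.0 mm over 21105 years gives 80.0 / 21105 ≈ 0.004 mm per year.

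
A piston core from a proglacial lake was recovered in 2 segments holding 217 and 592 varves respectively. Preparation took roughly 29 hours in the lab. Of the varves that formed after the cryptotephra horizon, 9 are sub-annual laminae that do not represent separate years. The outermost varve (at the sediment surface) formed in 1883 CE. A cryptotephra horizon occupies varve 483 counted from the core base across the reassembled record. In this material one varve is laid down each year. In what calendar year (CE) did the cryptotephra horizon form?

Total varves = 217 + 592 = 809.
Between varve 483 and the sediment surface there are 809 − 483 = 326 varves.
Removing the 9 false varves leaves 326 − 9 = 317 true varves beyond the cryptotephra horizon.
Counting back 317 years from 1883 CE places the cryptotephra horizon in 1883 − 317 = 1566 CE.

1566 CE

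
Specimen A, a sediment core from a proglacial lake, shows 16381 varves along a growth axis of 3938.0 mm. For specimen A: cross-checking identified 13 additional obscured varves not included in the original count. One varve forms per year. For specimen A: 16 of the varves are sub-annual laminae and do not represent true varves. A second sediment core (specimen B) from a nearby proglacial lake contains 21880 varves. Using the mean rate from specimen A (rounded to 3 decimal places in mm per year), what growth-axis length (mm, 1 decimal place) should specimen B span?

5251.2 mm

Specimen A: true varve count = 16381 − 16 + 13 = 16378.
A: Mean rate = 3938.0 mm / 16378 years ≈ 0.240 mm/year.
Length of B = 0.240 × 21880 = 5251.2 mm.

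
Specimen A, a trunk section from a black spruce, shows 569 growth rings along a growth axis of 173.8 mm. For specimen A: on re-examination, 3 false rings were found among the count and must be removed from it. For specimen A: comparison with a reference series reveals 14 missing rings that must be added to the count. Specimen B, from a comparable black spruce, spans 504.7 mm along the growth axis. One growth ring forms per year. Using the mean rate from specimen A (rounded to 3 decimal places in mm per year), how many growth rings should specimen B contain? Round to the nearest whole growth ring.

1682 growth rings

Specimen A: true growth ring count = 569 − 3 + 14 = 580.
A: 173.8 mm over 580 years gives 173.8 / 580 ≈ 0.300 mm/yr.
B spans 504.7 / 0.300 = 1682.33 years ≈ 1682 growth rings.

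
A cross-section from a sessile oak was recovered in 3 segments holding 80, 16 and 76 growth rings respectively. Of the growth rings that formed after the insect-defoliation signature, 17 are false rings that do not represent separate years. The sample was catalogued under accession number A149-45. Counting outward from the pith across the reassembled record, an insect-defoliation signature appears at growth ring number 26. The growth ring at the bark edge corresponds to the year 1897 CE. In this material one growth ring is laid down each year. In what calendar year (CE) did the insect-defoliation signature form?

Total growth rings = 80 + 16 + 76 = 172.
The insect-defoliation signature sits at growth ring 26 from the pith, so 172 − 26 = 146 growth rings formed after it.
146 − 17 false = 129 true growth rings after the insect-defoliation signature.
The growth ring at the bark edge is 1897 CE, so the insect-defoliation signature dates to 1897 − 129 = 1768 CE.

1768 CE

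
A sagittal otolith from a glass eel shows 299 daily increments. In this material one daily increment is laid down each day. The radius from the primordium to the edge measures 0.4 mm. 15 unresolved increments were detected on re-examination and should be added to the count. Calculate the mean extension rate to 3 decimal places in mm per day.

0.001 mm per day

True daily increment count = 299 + 15 = 314.
Extension rate ≈ 0.4 / 314 = 0.001 mm per day.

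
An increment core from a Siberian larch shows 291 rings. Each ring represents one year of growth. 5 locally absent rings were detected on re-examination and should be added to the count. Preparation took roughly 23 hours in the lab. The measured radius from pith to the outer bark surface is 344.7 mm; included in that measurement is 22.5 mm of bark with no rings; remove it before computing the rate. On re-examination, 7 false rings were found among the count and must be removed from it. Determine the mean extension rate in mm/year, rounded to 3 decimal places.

After corrections the count is 291 − 7 + 5 = 289 rings.
Removing the 22.5 mm offcut leaves 344.7 − 22.5 = 322.2 mm.
Mean rate = 322.2 mm / 289 years ≈ 1.115 mm/year.

1.115 mm/year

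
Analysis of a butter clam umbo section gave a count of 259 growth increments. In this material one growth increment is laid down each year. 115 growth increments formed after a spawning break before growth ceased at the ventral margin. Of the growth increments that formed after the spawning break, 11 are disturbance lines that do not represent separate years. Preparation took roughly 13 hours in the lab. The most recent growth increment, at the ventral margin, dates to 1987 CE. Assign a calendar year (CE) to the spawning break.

1883 CE

There are 115 growth increments younger than the spawning break.
115 − 11 false = 104 true growth increments after the spawning break.
1987 − 104 = 1883 CE.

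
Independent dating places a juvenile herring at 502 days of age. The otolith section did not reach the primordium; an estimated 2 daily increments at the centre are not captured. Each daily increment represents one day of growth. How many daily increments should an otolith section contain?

500 daily increments

One daily increment per day gives 502 daily increments over 502 days.
Less the 2 uncaptured daily increments: 502 − 2 = 500.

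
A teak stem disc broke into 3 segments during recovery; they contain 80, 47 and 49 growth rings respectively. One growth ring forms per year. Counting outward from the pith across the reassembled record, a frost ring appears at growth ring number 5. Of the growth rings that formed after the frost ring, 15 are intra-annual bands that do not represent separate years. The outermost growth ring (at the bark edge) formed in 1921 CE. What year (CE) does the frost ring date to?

1765 CE

Total growth rings = 80 + 47 + 49 = 176.
The frost ring sits at growth ring 5 from the pith, so 176 − 5 = 171 growth rings formed after it.
Excluding 15 false growth rings: 171 − 15 = 156.
Counting back 156 years from 1921 CE places the frost ring in 1921 − 156 = 1765 CE.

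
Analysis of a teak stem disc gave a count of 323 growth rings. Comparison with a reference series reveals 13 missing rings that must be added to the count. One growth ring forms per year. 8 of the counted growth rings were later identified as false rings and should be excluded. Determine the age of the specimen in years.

328 yr

After corrections the count is 323 − 8 + 13 = 328 growth rings.
At one growth ring per year, that is 328 years.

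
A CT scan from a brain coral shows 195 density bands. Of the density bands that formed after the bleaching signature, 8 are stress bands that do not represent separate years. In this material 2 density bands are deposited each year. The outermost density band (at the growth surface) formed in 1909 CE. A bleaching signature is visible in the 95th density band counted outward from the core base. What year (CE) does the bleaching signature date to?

1863 CE

Between density band 95 and the growth surface there are 195 − 95 = 100 density bands.
Excluding 8 false density bands: 100 − 8 = 92.
With 2 density bands per year, 92 / 2 = 46 years.
1909 − 46 = 1863 CE.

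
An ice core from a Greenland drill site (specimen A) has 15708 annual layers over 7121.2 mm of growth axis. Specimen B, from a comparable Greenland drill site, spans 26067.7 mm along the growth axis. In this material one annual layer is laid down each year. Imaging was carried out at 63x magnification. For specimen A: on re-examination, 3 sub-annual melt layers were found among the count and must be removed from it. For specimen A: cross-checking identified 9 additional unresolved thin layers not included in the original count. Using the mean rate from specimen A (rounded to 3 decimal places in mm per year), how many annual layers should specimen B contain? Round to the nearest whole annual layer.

57545 annual layers

Specimen A: true annual layer count = 15708 − 3 + 9 = 15714.
A: Extension rate ≈ 7121.2 / 15714 = 0.453 mm/year.
For B, 26067.7 / 0.453 = 57544.59 years ≈ 57545 annual layers.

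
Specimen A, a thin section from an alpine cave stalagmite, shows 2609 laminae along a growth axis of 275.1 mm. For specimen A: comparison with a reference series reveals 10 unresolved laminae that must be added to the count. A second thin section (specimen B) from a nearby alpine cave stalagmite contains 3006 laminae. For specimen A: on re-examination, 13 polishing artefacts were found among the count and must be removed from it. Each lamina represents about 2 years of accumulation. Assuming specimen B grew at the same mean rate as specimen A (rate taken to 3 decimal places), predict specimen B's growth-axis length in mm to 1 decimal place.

Specimen A: adjusted count: 2609 − 13 + 10 = 2606 laminae.
Specimen A: at 2 years per lamina, 2606 × 2 = 5212 years.
A: Mean rate = 275.1 mm / 5212 years ≈ 0.053 mm/year.
Specimen B: 3006 laminae at 2 years each span 3006 × 2 = 6012 years. Length of B = 0.053 × 6012 = 318.6 mm.

318.6 mm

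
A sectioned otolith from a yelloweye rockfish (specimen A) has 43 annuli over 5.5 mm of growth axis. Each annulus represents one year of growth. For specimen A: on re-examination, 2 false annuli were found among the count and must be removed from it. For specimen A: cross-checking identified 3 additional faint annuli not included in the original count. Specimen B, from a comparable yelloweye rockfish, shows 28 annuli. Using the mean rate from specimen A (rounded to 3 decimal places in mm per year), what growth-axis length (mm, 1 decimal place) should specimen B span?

3.5 mm

Specimen A: after corrections the count is 43 − 2 + 3 = 44 annuli.
A: 5.5 mm over 44 years gives 5.5 / 44 ≈ 0.125 mm/yr.
B's length ≈ 0.125 × 28 = 3.5 mm.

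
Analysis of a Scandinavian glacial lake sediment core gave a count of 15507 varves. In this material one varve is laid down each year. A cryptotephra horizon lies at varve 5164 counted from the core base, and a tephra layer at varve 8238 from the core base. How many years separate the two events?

3074 years

The two markers are separated by 8238 − 5164 = 3074 varves.
At one varve per year, 3074 years elapsed between them.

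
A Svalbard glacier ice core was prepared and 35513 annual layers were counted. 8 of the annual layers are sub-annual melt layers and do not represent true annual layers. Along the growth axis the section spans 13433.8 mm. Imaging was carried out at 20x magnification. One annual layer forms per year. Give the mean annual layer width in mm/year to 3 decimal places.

Adjusted count: 35513 − 8 = 35505 annual layers.
13433.8 mm over 35505 years gives 13433.8 / 35505 ≈ 0.378 mm/year.

0.378 mm/year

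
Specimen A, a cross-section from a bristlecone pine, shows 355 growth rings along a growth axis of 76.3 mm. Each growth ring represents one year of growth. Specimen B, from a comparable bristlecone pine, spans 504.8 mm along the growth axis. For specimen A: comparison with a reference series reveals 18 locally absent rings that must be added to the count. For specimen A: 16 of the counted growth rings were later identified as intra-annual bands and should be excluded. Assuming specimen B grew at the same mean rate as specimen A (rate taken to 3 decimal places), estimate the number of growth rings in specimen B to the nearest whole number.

2359 growth rings

Specimen A: true growth ring count = 355 − 16 + 18 = 357.
A: Mean rate = 76.3 mm / 357 years ≈ 0.214 mm/yr.
Specimen B: 504.8 mm / 0.214 mm per year = 2358.88 years ≈ 2359 growth rings.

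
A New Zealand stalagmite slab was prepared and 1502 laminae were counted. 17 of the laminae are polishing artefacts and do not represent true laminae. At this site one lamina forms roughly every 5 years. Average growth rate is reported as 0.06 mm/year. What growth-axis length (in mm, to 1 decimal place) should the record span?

True lamina count = 1502 − 17 = 1485.
Multiplying by 5 years per lamina: 1485 × 5 = 7425 years.
Length ≈ 0.06 × 7425 = 445.5 mm.

445.5 mm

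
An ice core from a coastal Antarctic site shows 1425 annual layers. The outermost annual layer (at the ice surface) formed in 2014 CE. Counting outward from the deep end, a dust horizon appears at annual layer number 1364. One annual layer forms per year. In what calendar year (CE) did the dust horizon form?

1425 − 1364 = 61 annual layers lie beyond the dust horizon toward the ice surface.
Counting back 61 years from 2014 CE places the dust horizon in 2014 − 61 = 1953 CE.

1953 CE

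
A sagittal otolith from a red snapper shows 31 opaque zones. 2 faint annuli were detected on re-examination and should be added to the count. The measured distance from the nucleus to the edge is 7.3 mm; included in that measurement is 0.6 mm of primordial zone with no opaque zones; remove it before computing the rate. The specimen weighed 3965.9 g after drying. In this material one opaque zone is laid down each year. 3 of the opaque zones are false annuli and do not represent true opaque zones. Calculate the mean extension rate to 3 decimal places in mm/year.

0.223 mm/year

After corrections the count is 31 − 3 + 2 = 30 opaque zones.
Removing the 0.6 mm offcut leaves 7.3 − 0.6 = 6.7 mm.
Extension rate ≈ 6.7 / 30 = 0.223 mm/year.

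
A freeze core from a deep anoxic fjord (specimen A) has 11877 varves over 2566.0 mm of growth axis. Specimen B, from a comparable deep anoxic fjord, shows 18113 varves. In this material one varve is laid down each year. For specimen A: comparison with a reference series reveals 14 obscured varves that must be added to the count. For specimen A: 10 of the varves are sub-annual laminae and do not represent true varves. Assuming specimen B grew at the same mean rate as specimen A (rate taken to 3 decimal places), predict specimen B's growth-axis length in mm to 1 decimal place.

Specimen A: correcting the raw count gives 11877 − 10 + 14 = 11881 true varves.
A: Extension rate ≈ 2566.0 / 11881 = 0.216 mm per year.
For B, 0.216 mm/year × 18113 years = 3912.4 mm.

3912.4 mm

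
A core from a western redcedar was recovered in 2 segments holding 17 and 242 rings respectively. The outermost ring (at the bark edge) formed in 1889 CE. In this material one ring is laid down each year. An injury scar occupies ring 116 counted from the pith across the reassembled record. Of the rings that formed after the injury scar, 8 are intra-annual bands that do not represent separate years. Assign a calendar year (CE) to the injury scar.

1754 CE

Total rings = 17 + 242 = 259.
Between ring 116 and the bark edge there are 259 − 116 = 143 rings.
Excluding 8 false rings: 143 − 8 = 135.
1889 − 135 = 1754 CE.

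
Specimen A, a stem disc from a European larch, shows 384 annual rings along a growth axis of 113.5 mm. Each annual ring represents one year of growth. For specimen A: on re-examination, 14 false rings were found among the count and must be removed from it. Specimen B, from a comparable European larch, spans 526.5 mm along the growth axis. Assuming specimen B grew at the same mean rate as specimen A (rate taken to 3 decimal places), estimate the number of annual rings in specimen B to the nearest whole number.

Specimen A: true annual ring count = 384 − 14 = 370.
A: Extension rate ≈ 113.5 / 370 = 0.307 mm/year.
Specimen B: 526.5 mm / 0.307 mm per year = 1714.98 years ≈ 1715 annual rings.

1715 annual rings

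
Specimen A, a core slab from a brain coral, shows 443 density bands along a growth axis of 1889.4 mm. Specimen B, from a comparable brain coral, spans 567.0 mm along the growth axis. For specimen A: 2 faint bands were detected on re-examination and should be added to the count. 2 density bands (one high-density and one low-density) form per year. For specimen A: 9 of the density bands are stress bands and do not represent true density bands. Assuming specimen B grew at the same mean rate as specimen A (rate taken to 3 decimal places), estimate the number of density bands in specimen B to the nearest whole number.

Specimen A: adjusted count: 443 − 9 + 2 = 436 density bands.
Specimen A: with 2 density bands per year, 436 / 2 = 218 years.
A: Mean rate = 1889.4 mm / 218 years ≈ 8.667 mm/yr.
Specimen B: 567.0 mm / 8.667 mm per year = 65.42 years; at 2 density bands per year that is 65.42 × 2 ≈ 131 density bands.

131 density bands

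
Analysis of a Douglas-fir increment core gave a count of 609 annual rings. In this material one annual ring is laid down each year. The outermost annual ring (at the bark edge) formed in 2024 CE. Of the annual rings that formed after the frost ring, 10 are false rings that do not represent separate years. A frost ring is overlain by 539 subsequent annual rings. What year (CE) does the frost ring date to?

539 annual rings post-date the frost ring.
Excluding 10 false annual rings: 539 − 10 = 529.
2024 − 529 = 1495 CE.

1495 CE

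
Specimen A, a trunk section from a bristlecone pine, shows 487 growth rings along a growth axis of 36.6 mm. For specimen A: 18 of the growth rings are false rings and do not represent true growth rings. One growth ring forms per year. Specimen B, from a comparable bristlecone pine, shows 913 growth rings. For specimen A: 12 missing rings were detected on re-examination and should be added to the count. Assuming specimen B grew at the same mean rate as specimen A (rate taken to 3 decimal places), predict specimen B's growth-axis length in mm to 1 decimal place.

69.4 mm

Specimen A: correcting the raw count gives 487 − 18 + 12 = 481 true growth rings.
A: 36.6 mm over 481 years gives 36.6 / 481 ≈ 0.076 mm per year.
For B, 0.076 mm/year × 913 years = 69.4 mm.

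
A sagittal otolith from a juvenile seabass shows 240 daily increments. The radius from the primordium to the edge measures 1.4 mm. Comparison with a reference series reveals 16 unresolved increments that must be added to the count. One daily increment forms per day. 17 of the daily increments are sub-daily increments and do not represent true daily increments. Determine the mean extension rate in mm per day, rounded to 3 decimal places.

True daily increment count = 240 − 17 + 16 = 239.
Mean rate = 1.4 mm / 239 days ≈ 0.006 mm per day.

0.006 mm per day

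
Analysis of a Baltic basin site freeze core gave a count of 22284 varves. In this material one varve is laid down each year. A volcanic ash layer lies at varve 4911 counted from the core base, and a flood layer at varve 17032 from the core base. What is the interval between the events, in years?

Separation: 17032 − 4911 = 12121 varves.
At one varve per year, 12121 years elapsed between them.

12121 yr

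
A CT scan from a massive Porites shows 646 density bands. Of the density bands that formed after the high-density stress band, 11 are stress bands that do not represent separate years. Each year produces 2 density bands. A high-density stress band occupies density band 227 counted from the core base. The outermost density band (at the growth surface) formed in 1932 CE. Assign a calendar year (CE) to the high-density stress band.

1728 CE

646 − 227 = 419 density bands lie beyond the high-density stress band toward the growth surface.
Removing the 11 false density bands leaves 419 − 11 = 408 true density bands beyond the high-density stress band.
Dividing by 2 density bands per year: 408 / 2 = 204 years.
The density band at the growth surface is 1932 CE, so the high-density stress band dates to 1932 − 204 = 1728 CE.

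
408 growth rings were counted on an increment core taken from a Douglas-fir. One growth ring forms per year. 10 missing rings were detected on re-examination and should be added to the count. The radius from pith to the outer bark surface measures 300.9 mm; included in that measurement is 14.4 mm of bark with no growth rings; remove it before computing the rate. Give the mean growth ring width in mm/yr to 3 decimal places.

0.685 mm/yr

After corrections the count is 408 + 10 = 418 growth rings.
Net length = 300.9 − 14.4 = 286.5 mm.
Extension rate ≈ 286.5 / 418 = 0.685 mm/yr.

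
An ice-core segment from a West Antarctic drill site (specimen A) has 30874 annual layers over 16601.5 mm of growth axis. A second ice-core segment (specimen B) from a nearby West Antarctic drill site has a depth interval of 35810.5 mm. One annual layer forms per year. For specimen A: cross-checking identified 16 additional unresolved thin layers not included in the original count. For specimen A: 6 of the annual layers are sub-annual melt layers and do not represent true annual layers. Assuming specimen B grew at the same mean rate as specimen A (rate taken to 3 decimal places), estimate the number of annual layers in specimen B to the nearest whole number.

66562 annual layers

Specimen A: after corrections the count is 30874 − 6 + 16 = 30884 annual layers.
A: Mean rate = 16601.5 mm / 30884 years ≈ 0.538 mm/year.
For B, 35810.5 / 0.538 = 66562.27 years ≈ 66562 annual layers.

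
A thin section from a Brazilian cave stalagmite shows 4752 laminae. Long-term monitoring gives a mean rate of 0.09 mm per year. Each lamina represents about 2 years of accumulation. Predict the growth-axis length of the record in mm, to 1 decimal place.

855.4 mm

4752 laminae at 2 years each span 4752 × 2 = 9504 years.
Predicted length = 0.09 mm/year × 9504 years = 855.4 mm.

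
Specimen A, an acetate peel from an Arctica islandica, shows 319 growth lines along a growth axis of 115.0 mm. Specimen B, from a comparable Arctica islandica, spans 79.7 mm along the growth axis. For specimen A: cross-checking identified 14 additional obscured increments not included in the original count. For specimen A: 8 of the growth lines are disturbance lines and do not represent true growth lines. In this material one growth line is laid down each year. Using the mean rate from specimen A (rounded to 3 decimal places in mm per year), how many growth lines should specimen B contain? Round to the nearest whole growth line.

Specimen A: adjusted count: 319 − 8 + 14 = 325 growth lines.
A: 115.0 mm over 325 years gives 115.0 / 325 ≈ 0.354 mm/yr.
Specimen B: 79.7 mm / 0.354 mm per year = 225.14 years ≈ 225 growth lines.

225 growth lines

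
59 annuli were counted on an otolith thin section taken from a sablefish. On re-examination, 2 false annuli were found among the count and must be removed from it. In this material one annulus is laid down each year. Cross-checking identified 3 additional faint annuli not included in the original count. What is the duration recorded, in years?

True annulus count = 59 − 2 + 3 = 60.
One annulus per year makes the duration 60 years.

60 yr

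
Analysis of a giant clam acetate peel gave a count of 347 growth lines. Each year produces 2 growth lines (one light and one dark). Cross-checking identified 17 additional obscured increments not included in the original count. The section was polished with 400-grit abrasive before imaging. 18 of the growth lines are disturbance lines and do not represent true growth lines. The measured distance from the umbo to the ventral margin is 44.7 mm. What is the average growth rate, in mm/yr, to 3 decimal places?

Adjusted count: 347 − 18 + 17 = 346 growth lines.
With 2 growth lines per year, 346 / 2 = 173 years.
Extension rate ≈ 44.7 / 173 = 0.258 mm/yr.

0.258 mm/yr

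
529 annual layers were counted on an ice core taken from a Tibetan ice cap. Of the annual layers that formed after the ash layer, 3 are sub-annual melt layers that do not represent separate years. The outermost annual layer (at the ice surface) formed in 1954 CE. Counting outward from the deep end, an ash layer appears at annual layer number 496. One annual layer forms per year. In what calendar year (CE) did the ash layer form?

1924 CE

The ash layer sits at annual layer 496 from the deep end, so 529 − 496 = 33 annual layers formed after it.
33 − 3 false = 30 true annual layers after the ash layer.
1954 − 30 = 1924 CE.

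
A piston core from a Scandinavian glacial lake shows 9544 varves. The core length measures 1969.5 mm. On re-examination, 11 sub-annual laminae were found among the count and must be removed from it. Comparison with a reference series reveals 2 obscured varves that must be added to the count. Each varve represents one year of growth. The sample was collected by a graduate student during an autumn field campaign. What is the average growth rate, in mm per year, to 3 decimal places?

0.207 mm per year

Adjusted count: 9544 − 11 + 2 = 9535 varves.
Extension rate ≈ 1969.5 / 9535 = 0.207 mm per year.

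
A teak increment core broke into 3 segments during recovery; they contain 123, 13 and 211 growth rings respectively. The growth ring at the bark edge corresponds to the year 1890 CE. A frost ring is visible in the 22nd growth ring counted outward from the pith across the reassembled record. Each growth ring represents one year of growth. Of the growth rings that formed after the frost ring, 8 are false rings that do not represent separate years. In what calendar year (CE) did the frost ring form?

Total growth rings = 123 + 13 + 211 = 347.
Between growth ring 22 and the bark edge there are 347 − 22 = 325 growth rings.
325 − 8 false = 317 true growth rings after the frost ring.
Counting back 317 years from 1890 CE places the frost ring in 1890 − 317 = 1573 CE.

1573 CE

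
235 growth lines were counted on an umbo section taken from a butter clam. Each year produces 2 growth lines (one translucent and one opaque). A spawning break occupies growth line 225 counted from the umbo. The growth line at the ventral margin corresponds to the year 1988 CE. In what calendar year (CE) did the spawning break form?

235 − 225 = 10 growth lines lie beyond the spawning break toward the ventral margin.
10 growth lines at 2 per year is 10 / 2 = 5 years.
1988 − 5 = 1983 CE.

1983 CE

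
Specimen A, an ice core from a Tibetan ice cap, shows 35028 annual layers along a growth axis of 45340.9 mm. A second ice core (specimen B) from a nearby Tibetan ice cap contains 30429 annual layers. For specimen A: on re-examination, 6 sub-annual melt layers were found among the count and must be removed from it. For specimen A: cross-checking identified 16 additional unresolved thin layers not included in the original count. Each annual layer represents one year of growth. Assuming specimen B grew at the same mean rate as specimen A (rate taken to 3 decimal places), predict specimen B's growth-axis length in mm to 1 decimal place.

Specimen A: true annual layer count = 35028 − 6 + 16 = 35038.
A: Extension rate ≈ 45340.9 / 35038 = 1.294 mm/yr.
B's length ≈ 1.294 × 30429 = 39375.1 mm.

39375.1 mm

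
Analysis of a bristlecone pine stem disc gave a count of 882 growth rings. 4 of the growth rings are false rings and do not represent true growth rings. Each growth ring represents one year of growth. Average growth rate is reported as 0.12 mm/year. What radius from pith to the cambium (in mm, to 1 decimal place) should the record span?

105.4 mm

Correcting the raw count gives 882 − 4 = 878 true growth rings.
878 years at 0.12 mm/year gives 0.12 × 878 = 105.4 mm.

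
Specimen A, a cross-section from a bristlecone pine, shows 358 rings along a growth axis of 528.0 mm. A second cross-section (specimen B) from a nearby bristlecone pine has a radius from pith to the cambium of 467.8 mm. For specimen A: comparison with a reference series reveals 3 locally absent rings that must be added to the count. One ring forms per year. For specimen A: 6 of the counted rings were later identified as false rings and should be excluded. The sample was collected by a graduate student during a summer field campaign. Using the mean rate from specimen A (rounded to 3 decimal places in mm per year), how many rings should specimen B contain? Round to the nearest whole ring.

315 rings

Specimen A: after corrections the count is 358 − 6 + 3 = 355 rings.
A: 528.0 mm over 355 years gives 528.0 / 355 ≈ 1.487 mm/yr.
B spans 467.8 / 1.487 = 314.59 years ≈ 315 rings.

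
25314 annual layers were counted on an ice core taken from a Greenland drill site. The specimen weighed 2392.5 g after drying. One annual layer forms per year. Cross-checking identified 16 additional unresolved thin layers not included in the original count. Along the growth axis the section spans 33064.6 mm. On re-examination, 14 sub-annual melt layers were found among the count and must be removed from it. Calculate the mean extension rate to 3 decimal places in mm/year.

1.306 mm/year

True annual layer count = 25314 − 14 + 16 = 25316.
Mean rate = 33064.6 mm / 25316 years ≈ 1.306 mm/year.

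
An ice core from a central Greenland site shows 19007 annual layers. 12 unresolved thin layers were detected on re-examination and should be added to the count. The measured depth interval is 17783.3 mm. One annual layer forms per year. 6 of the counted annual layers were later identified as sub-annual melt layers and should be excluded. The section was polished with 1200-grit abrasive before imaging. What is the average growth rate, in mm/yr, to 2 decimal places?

0.94 mm/yr

Correcting the raw count gives 19007 − 6 + 12 = 19013 true annual layers.
17783.3 mm over 19013 years gives 17783.3 / 19013 ≈ 0.94 mm/yr.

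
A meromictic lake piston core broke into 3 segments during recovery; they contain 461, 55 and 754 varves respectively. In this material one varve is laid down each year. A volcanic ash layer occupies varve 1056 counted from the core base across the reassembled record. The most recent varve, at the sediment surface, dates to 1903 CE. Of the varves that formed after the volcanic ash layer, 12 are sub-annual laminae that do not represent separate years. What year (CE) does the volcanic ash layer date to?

1701 CE

Total varves = 461 + 55 + 754 = 1270.
Between varve 1056 and the sediment surface there are 1270 − 1056 = 214 varves.
Excluding 12 false varves: 214 − 12 = 202.
The varve at the sediment surface is 1903 CE, so the volcanic ash layer dates to 1903 − 202 = 1701 CE.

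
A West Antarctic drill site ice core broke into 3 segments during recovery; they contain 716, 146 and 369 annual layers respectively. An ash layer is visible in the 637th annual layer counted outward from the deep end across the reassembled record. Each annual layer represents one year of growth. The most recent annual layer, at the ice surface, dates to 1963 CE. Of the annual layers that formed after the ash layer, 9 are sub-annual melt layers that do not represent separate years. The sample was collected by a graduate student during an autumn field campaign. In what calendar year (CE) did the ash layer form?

Total annual layers = 716 + 146 + 369 = 1231.
Between annual layer 637 and the ice surface there are 1231 − 637 = 594 annual layers.
594 − 9 false = 585 true annual layers after the ash layer.
Counting back 585 years from 1963 CE places the ash layer in 1963 − 585 = 1378 CE.

1378 CE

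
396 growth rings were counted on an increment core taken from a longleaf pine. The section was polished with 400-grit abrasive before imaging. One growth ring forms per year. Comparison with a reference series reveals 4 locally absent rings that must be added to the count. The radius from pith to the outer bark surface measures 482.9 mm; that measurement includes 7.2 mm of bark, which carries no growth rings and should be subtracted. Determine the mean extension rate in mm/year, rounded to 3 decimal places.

1.189 mm/year

Correcting the raw count gives 396 + 4 = 400 true growth rings.
Net length = 482.9 − 7.2 = 475.7 mm.
475.7 mm over 400 years gives 475.7 / 400 ≈ 1.189 mm/year.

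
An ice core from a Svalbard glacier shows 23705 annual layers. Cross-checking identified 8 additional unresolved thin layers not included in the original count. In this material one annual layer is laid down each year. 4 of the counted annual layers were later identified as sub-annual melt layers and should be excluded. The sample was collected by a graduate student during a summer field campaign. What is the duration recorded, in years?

True annual layer count = 23705 − 4 + 8 = 23709.
At one annual layer per year, that is 23709 years.

23709 years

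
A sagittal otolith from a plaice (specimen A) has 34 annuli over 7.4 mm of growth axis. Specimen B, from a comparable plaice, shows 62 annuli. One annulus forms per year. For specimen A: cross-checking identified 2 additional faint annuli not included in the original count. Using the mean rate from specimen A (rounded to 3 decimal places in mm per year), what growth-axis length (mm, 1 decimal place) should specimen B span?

Specimen A: correcting the raw count gives 34 + 2 = 36 true annuli.
A: Mean rate = 7.4 mm / 36 years ≈ 0.206 mm/year.
B's length ≈ 0.206 × 62 = 12.8 mm.

12.8 mm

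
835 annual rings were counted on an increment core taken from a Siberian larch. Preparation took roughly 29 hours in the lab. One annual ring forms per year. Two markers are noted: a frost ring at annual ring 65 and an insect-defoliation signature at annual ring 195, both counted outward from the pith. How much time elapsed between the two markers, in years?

130 years

195 − 65 = 130 annual rings lie between the two events.
One annual ring per year makes the interval 130 years.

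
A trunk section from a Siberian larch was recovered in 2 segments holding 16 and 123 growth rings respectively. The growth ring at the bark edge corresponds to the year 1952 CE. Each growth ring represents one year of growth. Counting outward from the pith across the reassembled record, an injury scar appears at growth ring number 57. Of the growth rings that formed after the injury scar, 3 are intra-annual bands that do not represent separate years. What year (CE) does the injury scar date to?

Total growth rings = 16 + 123 = 139.
Between growth ring 57 and the bark edge there are 139 − 57 = 82 growth rings.
82 − 3 false = 79 true growth rings after the injury scar.
1952 − 79 = 1873 CE.

1873 CE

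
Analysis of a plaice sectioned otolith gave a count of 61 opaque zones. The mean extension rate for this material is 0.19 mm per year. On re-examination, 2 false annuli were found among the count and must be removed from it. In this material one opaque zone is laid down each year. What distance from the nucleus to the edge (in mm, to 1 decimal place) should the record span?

11.2 mm

Adjusted count: 61 − 2 = 59 opaque zones.
Length ≈ 0.19 × 59 = 11.2 mm.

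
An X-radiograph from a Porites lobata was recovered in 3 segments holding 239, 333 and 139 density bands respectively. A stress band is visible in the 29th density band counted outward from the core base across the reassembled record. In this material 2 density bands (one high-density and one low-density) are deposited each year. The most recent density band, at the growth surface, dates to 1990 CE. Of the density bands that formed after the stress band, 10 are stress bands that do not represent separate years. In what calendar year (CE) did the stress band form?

1654 CE

Total density bands = 239 + 333 + 139 = 711.
711 − 29 = 682 density bands lie beyond the stress band toward the growth surface.
Removing the 10 false density bands leaves 682 − 10 = 672 true density bands beyond the stress band.
With 2 density bands per year, 672 / 2 = 336 years.
1990 − 336 = 1654 CE.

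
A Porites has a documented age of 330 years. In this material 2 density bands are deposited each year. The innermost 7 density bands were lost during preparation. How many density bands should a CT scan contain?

653 density bands

With 2 density bands per year, 330 years would produce 330 × 2 = 660 density bands.
660 − 7 missed = 653 density bands expected in the prepared section.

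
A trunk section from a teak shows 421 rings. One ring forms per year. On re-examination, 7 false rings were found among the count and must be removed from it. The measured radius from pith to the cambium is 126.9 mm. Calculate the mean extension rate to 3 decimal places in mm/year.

0.307 mm/year

True ring count = 421 − 7 = 414.
Mean rate = 126.9 mm / 414 years ≈ 0.307 mm/year.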